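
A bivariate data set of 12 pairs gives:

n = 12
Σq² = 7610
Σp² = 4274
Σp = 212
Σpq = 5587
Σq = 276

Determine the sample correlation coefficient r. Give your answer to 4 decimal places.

r = (nΣpq − ΣpΣq) / √[(nΣp² − (Σp)²)(nΣq² − (Σq)²)]
Numerator: 12×5587 − 212×276 = 8532
Denominator: √[(51288 − 44944)(91320 − 76176)] = √[6344 × 15144] = 9801.7109
r = 8532 / 9801.7109 ≈ 0.8705

0.8705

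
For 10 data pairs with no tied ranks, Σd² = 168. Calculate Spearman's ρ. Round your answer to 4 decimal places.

ρ = 1 − 6Σd² / [n(n²−1)] = 1 − 6×168 / (10×99)
  = 1 − 1008/990 = 1 − 1.01818 ≈ -0.0182

-0.0182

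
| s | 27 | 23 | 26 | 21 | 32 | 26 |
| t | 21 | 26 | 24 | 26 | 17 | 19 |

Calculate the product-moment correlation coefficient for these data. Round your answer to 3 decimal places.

-0.887

n = 6, Σs = 155, Σt = 133, Σs² = 4075, Σt² = 3019, Σst = 3373
nΣst − ΣsΣt = 20238 − 20615 = -377
nΣs² − (Σs)² = 24450 − 24025 = 425; nΣt² − (Σt)² = 18114 − 17689 = 425
r = -377 / √(425 × 425) = -377 / 425.0000 ≈ -0.887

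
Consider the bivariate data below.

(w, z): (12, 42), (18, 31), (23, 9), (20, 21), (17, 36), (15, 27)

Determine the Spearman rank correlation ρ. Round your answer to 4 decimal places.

-0.8286

Rank w: 1, 4, 6, 5, 3, 2
Rank z: 6, 4, 1, 2, 5, 3
d = rank(w) − rank(z): -5, 0, 5, 3, -2, -1; Σd² = 64
ρ = 1 − 6Σd² / [n(n²−1)] = 1 − 6×64 / (6×35) = 1 − 384/210 ≈ -0.8286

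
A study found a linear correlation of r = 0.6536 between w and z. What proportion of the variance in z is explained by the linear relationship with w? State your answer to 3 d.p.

0.427

r² = (0.6536)² = 0.427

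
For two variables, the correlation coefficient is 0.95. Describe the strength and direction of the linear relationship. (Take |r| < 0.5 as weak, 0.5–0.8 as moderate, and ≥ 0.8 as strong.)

strong positive

r = 0.95 > 0 so the relationship is positive.
|r| = 0.95, which falls in the strong range.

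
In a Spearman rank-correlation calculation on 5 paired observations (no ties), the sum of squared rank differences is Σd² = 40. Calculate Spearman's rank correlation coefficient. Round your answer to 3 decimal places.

-1.000

ρ = 1 − 6Σd² / [n(n²−1)] = 1 − 6×40 / (5×24)
  = 1 − 240/120 = 1 − 2.0000 ≈ -1.000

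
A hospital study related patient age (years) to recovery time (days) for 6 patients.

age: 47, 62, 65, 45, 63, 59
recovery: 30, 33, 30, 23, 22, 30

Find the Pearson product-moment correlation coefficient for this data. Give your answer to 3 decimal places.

n = 6, Σx = 341, Σy = 168, Σx² = 19753, Σy² = 4802, Σxy = 9597
nΣxy − ΣxΣy = 57582 − 57288 = 294
nΣx² − (Σx)² = 118518 − 116281 = 2237; nΣy² − (Σy)² = 28812 − 28224 = 588
r = 294 / √(2237 × 588) = 294 / 1146.8897 ≈ 0.256

0.256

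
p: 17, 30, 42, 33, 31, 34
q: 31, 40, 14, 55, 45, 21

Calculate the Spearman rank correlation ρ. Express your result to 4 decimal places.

-0.4286

Rank p: 1, 2, 6, 4, 3, 5
Rank q: 3, 4, 1, 6, 5, 2
d = rank(p) − rank(q): -2, -2, 5, -2, -2, 3; Σd² = 50
ρ = 1 − 6Σd² / [n(n²−1)] = 1 − 6×50 / (6×35) = 1 − 300/210 ≈ -0.4286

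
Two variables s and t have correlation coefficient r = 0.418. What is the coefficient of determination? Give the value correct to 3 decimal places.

0.175

r² = (0.418)² = 0.175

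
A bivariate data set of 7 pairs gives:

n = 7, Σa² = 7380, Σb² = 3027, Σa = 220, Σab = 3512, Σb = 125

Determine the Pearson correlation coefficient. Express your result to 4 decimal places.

-0.6847

r = (nΣab − ΣaΣb) / √[(nΣa² − (Σa)²)(nΣb² − (Σb)²)]
Numerator: 7×3512 − 220×125 = -2916
Denominator: √[(51660 − 48400)(21189 − 15625)] = √[3260 × 5564] = 4258.9482
r = -2916 / 4258.9482 ≈ -0.6847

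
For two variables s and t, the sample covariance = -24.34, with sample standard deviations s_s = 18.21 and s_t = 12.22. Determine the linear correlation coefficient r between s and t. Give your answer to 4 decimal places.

r = Cov(s,t) / (s_s · s_t) = -24.34 / (18.21 × 12.22)
  = -24.34 / 222.5262 ≈ -0.1094

-0.1094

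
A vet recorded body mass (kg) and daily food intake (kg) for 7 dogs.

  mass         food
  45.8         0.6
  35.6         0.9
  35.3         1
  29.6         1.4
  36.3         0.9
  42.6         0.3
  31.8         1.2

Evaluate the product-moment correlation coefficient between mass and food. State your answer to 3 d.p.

n = 7, Σx = 257, Σy = 6.3, Σx² = 9630.94, Σy² = 6.47, Σxy = 219.87
nΣxy − ΣxΣy = 1539.09 − 1619.1 = -80.01
nΣx² − (Σx)² = 67416.58 − 66049 = 1367.58; nΣy² − (Σy)² = 45.29 − 39.69 = 5.6
r = -80.01 / √(1367.58 × 5.6) = -80.01 / 87.5126 ≈ -0.914

-0.914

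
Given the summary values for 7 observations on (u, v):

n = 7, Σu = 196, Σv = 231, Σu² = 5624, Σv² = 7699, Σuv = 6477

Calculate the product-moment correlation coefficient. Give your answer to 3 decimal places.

r = (nΣuv − ΣuΣv) / √[(nΣu² − (Σu)²)(nΣv² − (Σv)²)]
Numerator: 7×6477 − 196×231 = 63
Denominator: √[(39368 − 38416)(53893 − 53361)] = √[952 × 532] = 711.6628
r = 63 / 711.6628 ≈ 0.089

0.089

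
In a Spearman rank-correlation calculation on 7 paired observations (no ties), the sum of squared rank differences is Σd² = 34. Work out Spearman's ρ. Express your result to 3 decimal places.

0.393

ρ = 1 − 6Σd² / [n(n²−1)] = 1 − 6×34 / (7×48)
  = 1 − 204/336 = 1 − 0.6071 ≈ 0.393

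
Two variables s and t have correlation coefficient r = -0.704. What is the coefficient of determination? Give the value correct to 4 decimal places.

0.4956

r² = (-0.704)² = 0.4956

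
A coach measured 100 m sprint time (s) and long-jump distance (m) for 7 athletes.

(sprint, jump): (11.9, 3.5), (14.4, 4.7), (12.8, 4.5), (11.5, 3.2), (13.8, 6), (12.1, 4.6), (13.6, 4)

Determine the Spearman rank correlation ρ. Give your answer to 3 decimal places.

0.821

Rank sprint: 2, 7, 4, 1, 6, 3, 5
Rank jump: 2, 6, 4, 1, 7, 5, 3
d = rank(sprint) − rank(jump): 0, 1, 0, 0, -1, -2, 2; Σd² = 10
ρ = 1 − 6Σd² / [n(n²−1)] = 1 − 6×10 / (7×48) = 1 − 60/336 ≈ 0.821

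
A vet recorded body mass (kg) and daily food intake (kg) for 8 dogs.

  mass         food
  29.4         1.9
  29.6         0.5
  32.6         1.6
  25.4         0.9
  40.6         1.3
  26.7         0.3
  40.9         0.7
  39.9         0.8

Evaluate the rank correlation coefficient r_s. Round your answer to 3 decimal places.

0.048

Rank mass: 3, 4, 5, 1, 7, 2, 8, 6
Rank food: 8, 2, 7, 5, 6, 1, 3, 4
d = rank(mass) − rank(food): -5, 2, -2, -4, 1, 1, 5, 2; Σd² = 80
ρ = 1 − 6Σd² / [n(n²−1)] = 1 − 6×80 / (8×63) = 1 − 480/504 ≈ 0.048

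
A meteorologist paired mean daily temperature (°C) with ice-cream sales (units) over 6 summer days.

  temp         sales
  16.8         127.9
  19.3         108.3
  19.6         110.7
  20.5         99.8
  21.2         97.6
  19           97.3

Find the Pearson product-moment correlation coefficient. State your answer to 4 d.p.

-0.8436

n = 6, Σx = 116.4, Σy = 641.6, Σx² = 2269.58, Σy² = 69294.88, Σxy = 12372.35
nΣxy − ΣxΣy = 74234.1 − 74682.24 = -448.14
nΣx² − (Σx)² = 13617.48 − 13548.96 = 68.52; nΣy² − (Σy)² = 415769.28 − 411650.56 = 4118.72
r = -448.14 / √(68.52 × 4118.72) = -448.14 / 531.2388 ≈ -0.8436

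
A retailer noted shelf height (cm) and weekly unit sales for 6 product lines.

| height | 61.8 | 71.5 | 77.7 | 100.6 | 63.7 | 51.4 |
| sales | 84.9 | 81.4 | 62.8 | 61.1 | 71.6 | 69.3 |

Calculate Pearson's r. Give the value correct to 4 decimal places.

-0.5396

n = 6, Σx = 426.7, Σy = 431.1, Σx² = 31788.79, Σy² = 31440.07, Σxy = 30216.08
nΣxy − ΣxΣy = 181296.48 − 183950.37 = -2653.89
nΣx² − (Σx)² = 190732.74 − 182072.89 = 8659.85; nΣy² − (Σy)² = 188640.42 − 185847.21 = 2793.21
r = -2653.89 / √(8659.85 × 2793.21) = -2653.89 / 4918.2090 ≈ -0.5396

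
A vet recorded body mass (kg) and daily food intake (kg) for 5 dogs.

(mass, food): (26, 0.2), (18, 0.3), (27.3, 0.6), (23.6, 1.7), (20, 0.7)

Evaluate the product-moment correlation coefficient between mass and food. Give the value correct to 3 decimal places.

0.071

n = 5, Σx = 114.9, Σy = 3.5, Σx² = 2702.25, Σy² = 3.87, Σxy = 81.1
nΣxy − ΣxΣy = 405.5 − 402.15 = 3.35
nΣx² − (Σx)² = 13511.25 − 13202.01 = 309.24; nΣy² − (Σy)² = 19.35 − 12.25 = 7.1
r = 3.35 / √(309.24 × 7.1) = 3.35 / 46.8573 ≈ 0.071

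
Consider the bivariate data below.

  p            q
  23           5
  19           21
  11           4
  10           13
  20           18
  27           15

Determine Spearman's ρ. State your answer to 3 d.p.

Rank p: 5, 3, 2, 1, 4, 6
Rank q: 2, 6, 1, 3, 5, 4
d = rank(p) − rank(q): 3, -3, 1, -2, -1, 2; Σd² = 28
ρ = 1 − 6Σd² / [n(n²−1)] = 1 − 6×28 / (6×35) = 1 − 168/210 ≈ 0.200

0.200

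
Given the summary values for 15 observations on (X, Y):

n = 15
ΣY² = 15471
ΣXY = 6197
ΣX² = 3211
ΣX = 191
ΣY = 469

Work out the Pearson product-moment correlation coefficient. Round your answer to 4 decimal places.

r = (nΣXY − ΣXΣY) / √[(nΣX² − (ΣX)²)(nΣY² − (ΣY)²)]
Numerator: 15×6197 − 191×469 = 3376
Denominator: √[(48165 − 36481)(232065 − 219961)] = √[11684 × 12104] = 11892.1460
r = 3376 / 11892.1460 ≈ 0.2839

0.2839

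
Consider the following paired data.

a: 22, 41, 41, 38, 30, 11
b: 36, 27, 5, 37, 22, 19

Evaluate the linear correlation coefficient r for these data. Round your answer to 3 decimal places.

n = 6, Σa = 183, Σb = 146, Σa² = 6311, Σb² = 4264, Σab = 4379
nΣab − ΣaΣb = 26274 − 26718 = -444
nΣa² − (Σa)² = 37866 − 33489 = 4377; nΣb² − (Σb)² = 25584 − 21316 = 4268
r = -444 / √(4377 × 4268) = -444 / 4322.1564 ≈ -0.103

-0.103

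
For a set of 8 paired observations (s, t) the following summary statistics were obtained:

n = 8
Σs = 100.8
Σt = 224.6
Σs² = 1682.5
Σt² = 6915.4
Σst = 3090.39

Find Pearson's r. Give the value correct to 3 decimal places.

0.519

r = (nΣst − ΣsΣt) / √[(nΣs² − (Σs)²)(nΣt² − (Σt)²)]
Numerator: 8×3090.39 − 100.8×224.6 = 2083.44
Denominator: √[(13460 − 10160.64)(55323.2 − 50445.16)] = √[3299.36 × 4878.04] = 4011.7839
r = 2083.44 / 4011.7839 ≈ 0.519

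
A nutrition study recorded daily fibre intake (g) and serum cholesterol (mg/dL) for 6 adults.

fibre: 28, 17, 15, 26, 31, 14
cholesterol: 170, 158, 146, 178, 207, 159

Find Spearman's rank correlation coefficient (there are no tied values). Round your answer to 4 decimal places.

0.7714

Rank fibre: 5, 3, 2, 4, 6, 1
Rank cholesterol: 4, 2, 1, 5, 6, 3
d = rank(fibre) − rank(cholesterol): 1, 1, 1, -1, 0, -2; Σd² = 8
ρ = 1 − 6Σd² / [n(n²−1)] = 1 − 6×8 / (6×35) = 1 − 48/210 ≈ 0.7714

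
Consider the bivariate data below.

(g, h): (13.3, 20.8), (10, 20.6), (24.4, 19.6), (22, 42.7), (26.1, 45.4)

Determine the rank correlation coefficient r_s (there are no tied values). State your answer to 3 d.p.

Rank g: 2, 1, 4, 3, 5
Rank h: 3, 2, 1, 4, 5
d = rank(g) − rank(h): -1, -1, 3, -1, 0; Σd² = 12
ρ = 1 − 6Σd² / [n(n²−1)] = 1 − 6×12 / (5×24) = 1 − 72/120 ≈ 0.400

0.400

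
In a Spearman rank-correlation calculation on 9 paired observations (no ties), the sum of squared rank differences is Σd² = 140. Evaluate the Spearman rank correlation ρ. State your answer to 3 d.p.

ρ = 1 − 6Σd² / [n(n²−1)] = 1 − 6×140 / (9×80)
  = 1 − 840/720 = 1 − 1.1667 ≈ -0.167

-0.167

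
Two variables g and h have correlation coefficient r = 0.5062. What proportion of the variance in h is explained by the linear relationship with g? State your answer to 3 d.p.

r² = (0.5062)² = 0.256

0.256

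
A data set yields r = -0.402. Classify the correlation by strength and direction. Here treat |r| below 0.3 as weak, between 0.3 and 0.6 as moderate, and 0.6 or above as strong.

r = -0.402 < 0 so the relationship is negative.
|r| = 0.402, which falls in the moderate range.

moderate negative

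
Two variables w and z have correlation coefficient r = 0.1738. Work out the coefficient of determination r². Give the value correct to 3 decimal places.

0.030

r² = (0.1738)² = 0.030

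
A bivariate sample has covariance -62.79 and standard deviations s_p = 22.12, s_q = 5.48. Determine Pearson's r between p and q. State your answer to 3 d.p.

r = Cov(p,q) / (s_p · s_q) = -62.79 / (22.12 × 5.48)
  = -62.79 / 121.2176 ≈ -0.518

-0.518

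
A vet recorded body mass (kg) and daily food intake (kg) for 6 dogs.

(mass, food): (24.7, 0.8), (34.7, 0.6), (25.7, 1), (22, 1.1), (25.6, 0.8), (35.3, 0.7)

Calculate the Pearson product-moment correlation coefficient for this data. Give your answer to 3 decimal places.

n = 6, Σx = 168, Σy = 5, Σx² = 4860.12, Σy² = 4.34, Σxy = 135.67
nΣxy − ΣxΣy = 814.02 − 840 = -25.98
nΣx² − (Σx)² = 29160.72 − 28224 = 936.72; nΣy² − (Σy)² = 26.04 − 25 = 1.04
r = -25.98 / √(936.72 × 1.04) = -25.98 / 31.2120 ≈ -0.832

-0.832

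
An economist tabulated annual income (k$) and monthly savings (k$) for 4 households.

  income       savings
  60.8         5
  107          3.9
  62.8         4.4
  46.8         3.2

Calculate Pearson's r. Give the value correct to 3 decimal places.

0.052

n = 4, Σx = 277.4, Σy = 16.5, Σx² = 21279.72, Σy² = 69.81, Σxy = 1147.38
nΣxy − ΣxΣy = 4589.52 − 4577.1 = 12.42
nΣx² − (Σx)² = 85118.88 − 76950.76 = 8168.12; nΣy² − (Σy)² = 279.24 − 272.25 = 6.99
r = 12.42 / √(8168.12 × 6.99) = 12.42 / 238.9459 ≈ 0.052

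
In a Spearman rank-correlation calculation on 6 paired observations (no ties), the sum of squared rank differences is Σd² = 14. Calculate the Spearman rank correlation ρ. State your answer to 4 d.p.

ρ = 1 − 6Σd² / [n(n²−1)] = 1 − 6×14 / (6×35)
  = 1 − 84/210 = 1 − 0.40000 ≈ 0.6000

0.6000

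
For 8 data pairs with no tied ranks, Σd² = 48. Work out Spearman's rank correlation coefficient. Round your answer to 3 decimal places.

ρ = 1 − 6Σd² / [n(n²−1)] = 1 − 6×48 / (8×63)
  = 1 − 288/504 = 1 − 0.5714 ≈ 0.429

0.429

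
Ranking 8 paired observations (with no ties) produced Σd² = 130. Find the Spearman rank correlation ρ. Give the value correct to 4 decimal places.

-0.5476

ρ = 1 − 6Σd² / [n(n²−1)] = 1 − 6×130 / (8×63)
  = 1 − 780/504 = 1 − 1.54762 ≈ -0.5476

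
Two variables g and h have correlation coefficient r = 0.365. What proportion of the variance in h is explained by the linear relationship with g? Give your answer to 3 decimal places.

0.133

r² = (0.365)² = 0.133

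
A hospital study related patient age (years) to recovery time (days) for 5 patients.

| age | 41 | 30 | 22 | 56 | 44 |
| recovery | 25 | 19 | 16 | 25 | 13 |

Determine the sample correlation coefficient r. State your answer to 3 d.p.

0.484

n = 5, Σx = 193, Σy = 98, Σx² = 8137, Σy² = 2036, Σxy = 3919
nΣxy − ΣxΣy = 19595 − 18914 = 681
nΣx² − (Σx)² = 40685 − 37249 = 3436; nΣy² − (Σy)² = 10180 − 9604 = 576
r = 681 / √(3436 × 576) = 681 / 1406.8177 ≈ 0.484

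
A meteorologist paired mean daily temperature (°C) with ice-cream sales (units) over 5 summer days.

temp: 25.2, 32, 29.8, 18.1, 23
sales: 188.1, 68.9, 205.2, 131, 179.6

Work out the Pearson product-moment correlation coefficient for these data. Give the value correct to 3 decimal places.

n = 5, Σx = 128.1, Σy = 772.8, Σx² = 3403.69, Σy² = 131653.02, Σxy = 19561.78
nΣxy − ΣxΣy = 97808.9 − 98995.68 = -1186.78
nΣx² − (Σx)² = 17018.45 − 16409.61 = 608.84; nΣy² − (Σy)² = 658265.1 − 597219.84 = 61045.26
r = -1186.78 / √(608.84 × 61045.26) = -1186.78 / 6096.4577 ≈ -0.195

-0.195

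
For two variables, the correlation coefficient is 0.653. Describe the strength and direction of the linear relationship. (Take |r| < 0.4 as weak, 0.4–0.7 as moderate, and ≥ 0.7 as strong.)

moderate positive

r = 0.653 > 0 so the relationship is positive.
|r| = 0.653, which falls in the moderate range.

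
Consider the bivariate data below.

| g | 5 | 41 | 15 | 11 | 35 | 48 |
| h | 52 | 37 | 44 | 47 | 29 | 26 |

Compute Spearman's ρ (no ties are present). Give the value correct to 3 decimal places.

-0.943

Rank g: 1, 5, 3, 2, 4, 6
Rank h: 6, 3, 4, 5, 2, 1
d = rank(g) − rank(h): -5, 2, -1, -3, 2, 5; Σd² = 68
ρ = 1 − 6Σd² / [n(n²−1)] = 1 − 6×68 / (6×35) = 1 − 408/210 ≈ -0.943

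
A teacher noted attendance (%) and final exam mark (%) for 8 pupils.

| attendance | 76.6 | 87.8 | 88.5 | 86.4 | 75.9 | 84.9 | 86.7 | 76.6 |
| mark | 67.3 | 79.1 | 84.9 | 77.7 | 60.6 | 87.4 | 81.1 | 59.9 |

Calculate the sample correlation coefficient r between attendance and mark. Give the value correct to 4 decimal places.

0.9072

n = 8, Σx = 663.4, Σy = 598, Σx² = 55226.88, Σy² = 45507.74, Σxy = 49966.6
nΣxy − ΣxΣy = 399732.8 − 396713.2 = 3019.6
nΣx² − (Σx)² = 441815.04 − 440099.56 = 1715.48; nΣy² − (Σy)² = 364061.92 − 357604 = 6457.92
r = 3019.6 / √(1715.48 × 6457.92) = 3019.6 / 3328.4279 ≈ 0.9072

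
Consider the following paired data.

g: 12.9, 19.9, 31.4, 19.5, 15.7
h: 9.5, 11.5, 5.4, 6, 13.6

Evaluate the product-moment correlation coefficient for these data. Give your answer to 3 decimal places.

-0.635

n = 5, Σg = 99.4, Σh = 46, Σg² = 2175.12, Σh² = 472.62, Σgh = 851.48
nΣgh − ΣgΣh = 4257.4 − 4572.4 = -315
nΣg² − (Σg)² = 10875.6 − 9880.36 = 995.24; nΣh² − (Σh)² = 2363.1 − 2116 = 247.1
r = -315 / √(995.24 × 247.1) = -315 / 495.9071 ≈ -0.635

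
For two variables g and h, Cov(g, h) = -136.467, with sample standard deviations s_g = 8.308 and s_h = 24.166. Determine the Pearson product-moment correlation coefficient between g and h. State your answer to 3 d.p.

-0.680

r = Cov(g,h) / (s_g · s_h) = -136.467 / (8.308 × 24.166)
  = -136.467 / 200.7711 ≈ -0.680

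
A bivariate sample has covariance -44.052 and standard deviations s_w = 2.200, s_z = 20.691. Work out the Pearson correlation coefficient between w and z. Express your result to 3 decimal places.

r = Cov(w,z) / (s_w · s_z) = -44.052 / (2.200 × 20.691)
  = -44.052 / 45.5202 ≈ -0.968

-0.968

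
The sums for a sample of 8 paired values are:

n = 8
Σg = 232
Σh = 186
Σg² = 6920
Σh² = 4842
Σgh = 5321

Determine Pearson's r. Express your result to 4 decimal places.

r = (nΣgh − ΣgΣh) / √[(nΣg² − (Σg)²)(nΣh² − (Σh)²)]
Numerator: 8×5321 − 232×186 = -584
Denominator: √[(55360 − 53824)(38736 − 34596)] = √[1536 × 4140] = 2521.7137
r = -584 / 2521.7137 ≈ -0.2316

-0.2316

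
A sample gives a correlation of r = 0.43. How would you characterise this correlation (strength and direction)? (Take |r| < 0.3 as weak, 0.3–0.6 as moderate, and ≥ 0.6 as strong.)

r = 0.43 > 0 so the relationship is positive.
|r| = 0.43, which falls in the moderate range.

moderate positive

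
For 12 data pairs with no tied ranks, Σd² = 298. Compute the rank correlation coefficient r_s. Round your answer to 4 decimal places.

ρ = 1 − 6Σd² / [n(n²−1)] = 1 − 6×298 / (12×143)
  = 1 − 1788/1716 = 1 − 1.04196 ≈ -0.0420

-0.0420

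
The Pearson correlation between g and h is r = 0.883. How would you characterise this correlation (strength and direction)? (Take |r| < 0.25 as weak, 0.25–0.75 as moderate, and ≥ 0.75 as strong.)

r = 0.883 > 0 so the relationship is positive.
|r| = 0.883, which falls in the strong range.

strong positive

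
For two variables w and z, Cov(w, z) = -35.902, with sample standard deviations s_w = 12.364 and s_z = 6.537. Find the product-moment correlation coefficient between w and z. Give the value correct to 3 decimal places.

-0.444

r = Cov(w,z) / (s_w · s_z) = -35.902 / (12.364 × 6.537)
  = -35.902 / 80.8235 ≈ -0.444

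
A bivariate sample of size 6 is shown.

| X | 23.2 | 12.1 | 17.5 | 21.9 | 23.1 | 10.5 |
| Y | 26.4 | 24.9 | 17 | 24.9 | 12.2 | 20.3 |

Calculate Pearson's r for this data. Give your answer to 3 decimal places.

-0.111

n = 6, ΣX = 108.3, ΣY = 125.7, ΣX² = 2114.37, ΣY² = 2786.91, ΣXY = 2251.55
nΣXY − ΣXΣY = 13509.3 − 13613.31 = -104.01
nΣX² − (ΣX)² = 12686.22 − 11728.89 = 957.33; nΣY² − (ΣY)² = 16721.46 − 15800.49 = 920.97
r = -104.01 / √(957.33 × 920.97) = -104.01 / 938.9740 ≈ -0.111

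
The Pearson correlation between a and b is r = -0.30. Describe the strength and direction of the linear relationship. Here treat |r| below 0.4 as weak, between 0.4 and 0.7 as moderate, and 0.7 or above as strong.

weak negative

r = -0.30 < 0 so the relationship is negative.
|r| = 0.30, which falls in the weak range.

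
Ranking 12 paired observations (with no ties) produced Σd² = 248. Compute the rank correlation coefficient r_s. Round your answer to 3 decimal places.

ρ = 1 − 6Σd² / [n(n²−1)] = 1 − 6×248 / (12×143)
  = 1 − 1488/1716 = 1 − 0.8671 ≈ 0.133

0.133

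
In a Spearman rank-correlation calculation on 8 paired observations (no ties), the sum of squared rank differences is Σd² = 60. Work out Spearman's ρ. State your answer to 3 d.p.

0.286

ρ = 1 − 6Σd² / [n(n²−1)] = 1 − 6×60 / (8×63)
  = 1 − 360/504 = 1 − 0.7143 ≈ 0.286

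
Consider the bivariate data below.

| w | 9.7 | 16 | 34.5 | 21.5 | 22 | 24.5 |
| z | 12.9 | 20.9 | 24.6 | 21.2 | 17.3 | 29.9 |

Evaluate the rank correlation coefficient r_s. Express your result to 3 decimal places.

Rank w: 1, 2, 6, 3, 4, 5
Rank z: 1, 3, 5, 4, 2, 6
d = rank(w) − rank(z): 0, -1, 1, -1, 2, -1; Σd² = 8
ρ = 1 − 6Σd² / [n(n²−1)] = 1 − 6×8 / (6×35) = 1 − 48/210 ≈ 0.771

0.771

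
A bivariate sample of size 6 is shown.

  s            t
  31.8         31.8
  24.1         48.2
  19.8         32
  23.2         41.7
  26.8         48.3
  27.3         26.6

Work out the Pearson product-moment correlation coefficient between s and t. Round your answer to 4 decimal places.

n = 6, Σs = 153, Σt = 228.6, Σs² = 3985.86, Σt² = 9137.82, Σst = 5794.52
nΣst − ΣsΣt = 34767.12 − 34975.8 = -208.68
nΣs² − (Σs)² = 23915.16 − 23409 = 506.16; nΣt² − (Σt)² = 54826.92 − 52257.96 = 2568.96
r = -208.68 / √(506.16 × 2568.96) = -208.68 / 1140.3091 ≈ -0.1830

-0.1830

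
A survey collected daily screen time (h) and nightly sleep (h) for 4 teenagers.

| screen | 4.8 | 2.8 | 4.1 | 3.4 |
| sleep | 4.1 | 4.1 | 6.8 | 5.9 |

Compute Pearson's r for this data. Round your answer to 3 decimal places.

0.058

n = 4, Σx = 15.1, Σy = 20.9, Σx² = 59.25, Σy² = 114.67, Σxy = 79.1
nΣxy − ΣxΣy = 316.4 − 315.59 = 0.81
nΣx² − (Σx)² = 237 − 228.01 = 8.99; nΣy² − (Σy)² = 458.68 − 436.81 = 21.87
r = 0.81 / √(8.99 × 21.87) = 0.81 / 14.0218 ≈ 0.058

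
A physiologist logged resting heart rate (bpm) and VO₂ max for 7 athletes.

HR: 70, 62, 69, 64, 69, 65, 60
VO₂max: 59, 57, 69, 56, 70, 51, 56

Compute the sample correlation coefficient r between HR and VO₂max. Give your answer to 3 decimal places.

0.637

n = 7, Σx = 459, Σy = 418, Σx² = 30187, Σy² = 25264, Σxy = 27514
nΣxy − ΣxΣy = 192598 − 191862 = 736
nΣx² − (Σx)² = 211309 − 210681 = 628; nΣy² − (Σy)² = 176848 − 174724 = 2124
r = 736 / √(628 × 2124) = 736 / 1154.9338 ≈ 0.637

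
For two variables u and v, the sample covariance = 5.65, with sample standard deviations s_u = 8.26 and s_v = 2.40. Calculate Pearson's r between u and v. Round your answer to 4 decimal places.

0.2850

r = Cov(u,v) / (s_u · s_v) = 5.65 / (8.26 × 2.40)
  = 5.65 / 19.8240 ≈ 0.2850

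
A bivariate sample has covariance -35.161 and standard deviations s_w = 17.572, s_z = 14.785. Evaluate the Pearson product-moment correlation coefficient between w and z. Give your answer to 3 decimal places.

-0.135

r = Cov(w,z) / (s_w · s_z) = -35.161 / (17.572 × 14.785)
  = -35.161 / 259.8020 ≈ -0.135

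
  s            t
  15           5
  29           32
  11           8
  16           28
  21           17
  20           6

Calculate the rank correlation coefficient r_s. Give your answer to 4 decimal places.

Rank s: 2, 6, 1, 3, 5, 4
Rank t: 1, 6, 3, 5, 4, 2
d = rank(s) − rank(t): 1, 0, -2, -2, 1, 2; Σd² = 14
ρ = 1 − 6Σd² / [n(n²−1)] = 1 − 6×14 / (6×35) = 1 − 84/210 ≈ 0.6000

0.6000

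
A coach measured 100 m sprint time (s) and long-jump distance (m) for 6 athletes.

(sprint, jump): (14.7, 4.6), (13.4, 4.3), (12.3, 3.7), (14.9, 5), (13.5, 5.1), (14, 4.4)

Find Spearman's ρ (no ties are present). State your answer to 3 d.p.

Rank sprint: 5, 2, 1, 6, 3, 4
Rank jump: 4, 2, 1, 5, 6, 3
d = rank(sprint) − rank(jump): 1, 0, 0, 1, -3, 1; Σd² = 12
ρ = 1 − 6Σd² / [n(n²−1)] = 1 − 6×12 / (6×35) = 1 − 72/210 ≈ 0.657

0.657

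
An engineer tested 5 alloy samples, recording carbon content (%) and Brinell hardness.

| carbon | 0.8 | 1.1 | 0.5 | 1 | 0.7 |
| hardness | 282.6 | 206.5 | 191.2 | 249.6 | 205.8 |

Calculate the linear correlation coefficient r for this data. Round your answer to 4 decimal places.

n = 5, Σx = 4.1, Σy = 1135.7, Σx² = 3.59, Σy² = 263716.25, Σxy = 942.49
nΣxy − ΣxΣy = 4712.45 − 4656.37 = 56.08
nΣx² − (Σx)² = 17.95 − 16.81 = 1.14; nΣy² − (Σy)² = 1318581.25 − 1289814.49 = 28766.76
r = 56.08 / √(1.14 × 28766.76) = 56.08 / 181.0914 ≈ 0.3097

0.3097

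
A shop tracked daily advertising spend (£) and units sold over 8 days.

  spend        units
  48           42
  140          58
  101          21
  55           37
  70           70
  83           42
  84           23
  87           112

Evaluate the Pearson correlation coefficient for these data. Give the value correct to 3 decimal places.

0.090

n = 8, Σx = 668, Σy = 405, Σx² = 61544, Σy² = 26675, Σxy = 34354
nΣxy − ΣxΣy = 274832 − 270540 = 4292
nΣx² − (Σx)² = 492352 − 446224 = 46128; nΣy² − (Σy)² = 213400 − 164025 = 49375
r = 4292 / √(46128 × 49375) = 4292 / 47723.8934 ≈ 0.090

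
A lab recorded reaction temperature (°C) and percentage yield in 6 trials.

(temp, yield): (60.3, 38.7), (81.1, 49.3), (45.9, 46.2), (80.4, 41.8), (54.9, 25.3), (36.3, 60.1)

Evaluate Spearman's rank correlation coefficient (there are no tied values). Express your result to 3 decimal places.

Rank temp: 4, 6, 2, 5, 3, 1
Rank yield: 2, 5, 4, 3, 1, 6
d = rank(temp) − rank(yield): 2, 1, -2, 2, 2, -5; Σd² = 42
ρ = 1 − 6Σd² / [n(n²−1)] = 1 − 6×42 / (6×35) = 1 − 252/210 ≈ -0.200

-0.200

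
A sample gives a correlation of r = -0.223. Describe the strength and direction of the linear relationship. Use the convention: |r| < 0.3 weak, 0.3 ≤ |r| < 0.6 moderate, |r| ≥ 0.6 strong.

r = -0.223 < 0 so the relationship is negative.
|r| = 0.223, which falls in the weak range.

weak negative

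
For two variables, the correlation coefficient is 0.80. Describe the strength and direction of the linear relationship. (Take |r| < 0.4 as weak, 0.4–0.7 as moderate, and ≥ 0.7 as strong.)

r = 0.80 > 0 so the relationship is positive.
|r| = 0.80, which falls in the strong range.

strong positive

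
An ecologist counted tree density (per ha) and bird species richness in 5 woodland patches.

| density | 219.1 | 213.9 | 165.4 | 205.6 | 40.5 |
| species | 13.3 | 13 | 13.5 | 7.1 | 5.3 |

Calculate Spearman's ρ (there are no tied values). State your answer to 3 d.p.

0.400

Rank density: 5, 4, 2, 3, 1
Rank species: 4, 3, 5, 2, 1
d = rank(density) − rank(species): 1, 1, -3, 1, 0; Σd² = 12
ρ = 1 − 6Σd² / [n(n²−1)] = 1 − 6×12 / (5×24) = 1 − 72/120 ≈ 0.400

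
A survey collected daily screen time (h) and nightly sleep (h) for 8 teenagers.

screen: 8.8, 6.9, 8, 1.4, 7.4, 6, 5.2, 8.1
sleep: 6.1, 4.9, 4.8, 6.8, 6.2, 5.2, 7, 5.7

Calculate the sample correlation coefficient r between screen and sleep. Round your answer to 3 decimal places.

n = 8, Σx = 51.8, Σy = 46.7, Σx² = 374.42, Σy² = 277.47, Σxy = 295.06
nΣxy − ΣxΣy = 2360.48 − 2419.06 = -58.58
nΣx² − (Σx)² = 2995.36 − 2683.24 = 312.12; nΣy² − (Σy)² = 2219.76 − 2180.89 = 38.87
r = -58.58 / √(312.12 × 38.87) = -58.58 / 110.1458 ≈ -0.532

-0.532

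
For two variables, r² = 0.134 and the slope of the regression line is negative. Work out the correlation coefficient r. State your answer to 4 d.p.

|r| = √0.134 = 0.3661
The association is negative, so r = −0.3661.

-0.3661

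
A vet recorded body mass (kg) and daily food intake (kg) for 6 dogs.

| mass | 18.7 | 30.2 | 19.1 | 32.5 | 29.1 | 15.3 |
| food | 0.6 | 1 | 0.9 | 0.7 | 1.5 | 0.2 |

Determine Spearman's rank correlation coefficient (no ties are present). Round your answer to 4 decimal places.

0.6000

Rank mass: 2, 5, 3, 6, 4, 1
Rank food: 2, 5, 4, 3, 6, 1
d = rank(mass) − rank(food): 0, 0, -1, 3, -2, 0; Σd² = 14
ρ = 1 − 6Σd² / [n(n²−1)] = 1 − 6×14 / (6×35) = 1 − 84/210 ≈ 0.6000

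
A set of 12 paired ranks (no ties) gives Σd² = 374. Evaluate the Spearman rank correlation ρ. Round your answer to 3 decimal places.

-0.308

ρ = 1 − 6Σd² / [n(n²−1)] = 1 − 6×374 / (12×143)
  = 1 − 2244/1716 = 1 − 1.3077 ≈ -0.308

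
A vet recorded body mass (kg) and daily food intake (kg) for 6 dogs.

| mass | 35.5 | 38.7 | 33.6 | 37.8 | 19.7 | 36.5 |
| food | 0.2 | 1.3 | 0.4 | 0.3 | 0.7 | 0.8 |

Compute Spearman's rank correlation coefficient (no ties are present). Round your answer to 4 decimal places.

0.3143

Rank mass: 3, 6, 2, 5, 1, 4
Rank food: 1, 6, 3, 2, 4, 5
d = rank(mass) − rank(food): 2, 0, -1, 3, -3, -1; Σd² = 24
ρ = 1 − 6Σd² / [n(n²−1)] = 1 − 6×24 / (6×35) = 1 − 144/210 ≈ 0.3143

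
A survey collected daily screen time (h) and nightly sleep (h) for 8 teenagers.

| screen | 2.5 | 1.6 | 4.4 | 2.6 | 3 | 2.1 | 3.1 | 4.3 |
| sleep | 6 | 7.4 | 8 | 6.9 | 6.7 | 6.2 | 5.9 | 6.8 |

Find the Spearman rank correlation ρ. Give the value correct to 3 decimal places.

Rank screen: 3, 1, 8, 4, 5, 2, 6, 7
Rank sleep: 2, 7, 8, 6, 4, 3, 1, 5
d = rank(screen) − rank(sleep): 1, -6, 0, -2, 1, -1, 5, 2; Σd² = 72
ρ = 1 − 6Σd² / [n(n²−1)] = 1 − 6×72 / (8×63) = 1 − 432/504 ≈ 0.143

0.143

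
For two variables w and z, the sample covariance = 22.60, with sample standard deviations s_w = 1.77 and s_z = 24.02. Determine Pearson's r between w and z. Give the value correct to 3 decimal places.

r = Cov(w,z) / (s_w · s_z) = 22.60 / (1.77 × 24.02)
  = 22.60 / 42.5154 ≈ 0.532

0.532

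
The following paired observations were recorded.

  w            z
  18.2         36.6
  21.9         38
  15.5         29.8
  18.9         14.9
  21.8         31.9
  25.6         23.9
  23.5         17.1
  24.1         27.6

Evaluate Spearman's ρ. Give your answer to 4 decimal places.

Rank w: 2, 5, 1, 3, 4, 8, 6, 7
Rank z: 7, 8, 5, 1, 6, 3, 2, 4
d = rank(w) − rank(z): -5, -3, -4, 2, -2, 5, 4, 3; Σd² = 108
ρ = 1 − 6Σd² / [n(n²−1)] = 1 − 6×108 / (8×63) = 1 − 648/504 ≈ -0.2857

-0.2857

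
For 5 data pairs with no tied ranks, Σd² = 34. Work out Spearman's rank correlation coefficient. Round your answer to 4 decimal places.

ρ = 1 − 6Σd² / [n(n²−1)] = 1 − 6×34 / (5×24)
  = 1 − 204/120 = 1 − 1.70000 ≈ -0.7000

-0.7000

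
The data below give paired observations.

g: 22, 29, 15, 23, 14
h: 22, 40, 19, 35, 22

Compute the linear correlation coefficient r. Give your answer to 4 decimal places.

0.8662

n = 5, Σg = 103, Σh = 138, Σg² = 2275, Σh² = 4154, Σgh = 3042
nΣgh − ΣgΣh = 15210 − 14214 = 996
nΣg² − (Σg)² = 11375 − 10609 = 766; nΣh² − (Σh)² = 20770 − 19044 = 1726
r = 996 / √(766 × 1726) = 996 / 1149.8330 ≈ 0.8662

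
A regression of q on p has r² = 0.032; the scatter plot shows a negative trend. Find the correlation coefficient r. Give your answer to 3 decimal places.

|r| = √0.032 = 0.179
The association is negative, so r = −0.179.

-0.179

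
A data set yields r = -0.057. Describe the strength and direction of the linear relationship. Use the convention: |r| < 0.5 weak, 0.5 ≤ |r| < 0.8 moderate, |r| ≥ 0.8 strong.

weak negative

r = -0.057 < 0 so the relationship is negative.
|r| = 0.057, which falls in the weak range.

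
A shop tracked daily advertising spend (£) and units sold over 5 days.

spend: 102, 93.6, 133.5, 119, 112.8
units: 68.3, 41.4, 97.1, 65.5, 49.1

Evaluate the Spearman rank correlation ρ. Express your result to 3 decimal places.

Rank spend: 2, 1, 5, 4, 3
Rank units: 4, 1, 5, 3, 2
d = rank(spend) − rank(units): -2, 0, 0, 1, 1; Σd² = 6
ρ = 1 − 6Σd² / [n(n²−1)] = 1 − 6×6 / (5×24) = 1 − 36/120 ≈ 0.700

0.700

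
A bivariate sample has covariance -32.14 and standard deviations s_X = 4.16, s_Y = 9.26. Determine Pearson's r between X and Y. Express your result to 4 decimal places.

r = Cov(X,Y) / (s_X · s_Y) = -32.14 / (4.16 × 9.26)
  = -32.14 / 38.5216 ≈ -0.8343

-0.8343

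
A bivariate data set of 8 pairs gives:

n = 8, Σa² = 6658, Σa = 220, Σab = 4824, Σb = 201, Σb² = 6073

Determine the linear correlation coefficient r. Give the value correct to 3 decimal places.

r = (nΣab − ΣaΣb) / √[(nΣa² − (Σa)²)(nΣb² − (Σb)²)]
Numerator: 8×4824 − 220×201 = -5628
Denominator: √[(53264 − 48400)(48584 − 40401)] = √[4864 × 8183] = 6308.8915
r = -5628 / 6308.8915 ≈ -0.892

-0.892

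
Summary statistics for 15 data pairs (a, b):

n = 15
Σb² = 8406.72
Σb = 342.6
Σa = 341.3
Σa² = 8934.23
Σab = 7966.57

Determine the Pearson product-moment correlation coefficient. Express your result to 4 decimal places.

r = (nΣab − ΣaΣb) / √[(nΣa² − (Σa)²)(nΣb² − (Σb)²)]
Numerator: 15×7966.57 − 341.3×342.6 = 2569.17
Denominator: √[(134013.45 − 116485.69)(126100.8 − 117374.76)] = √[17527.76 × 8726.04] = 12367.2121
r = 2569.17 / 12367.2121 ≈ 0.2077

0.2077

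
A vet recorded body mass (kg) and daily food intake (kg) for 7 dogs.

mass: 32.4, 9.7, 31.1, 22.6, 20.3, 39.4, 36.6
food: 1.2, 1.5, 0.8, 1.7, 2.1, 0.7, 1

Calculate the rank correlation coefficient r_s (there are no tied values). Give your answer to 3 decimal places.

Rank mass: 5, 1, 4, 3, 2, 7, 6
Rank food: 4, 5, 2, 6, 7, 1, 3
d = rank(mass) − rank(food): 1, -4, 2, -3, -5, 6, 3; Σd² = 100
ρ = 1 − 6Σd² / [n(n²−1)] = 1 − 6×100 / (7×48) = 1 − 600/336 ≈ -0.786

-0.786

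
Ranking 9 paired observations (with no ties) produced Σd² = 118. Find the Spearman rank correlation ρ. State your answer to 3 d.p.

0.017

ρ = 1 − 6Σd² / [n(n²−1)] = 1 − 6×118 / (9×80)
  = 1 − 708/720 = 1 − 0.9833 ≈ 0.017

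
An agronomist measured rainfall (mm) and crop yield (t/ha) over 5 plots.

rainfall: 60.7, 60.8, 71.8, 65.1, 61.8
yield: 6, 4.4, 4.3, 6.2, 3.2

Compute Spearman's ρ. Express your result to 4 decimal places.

Rank rainfall: 1, 2, 5, 4, 3
Rank yield: 4, 3, 2, 5, 1
d = rank(rainfall) − rank(yield): -3, -1, 3, -1, 2; Σd² = 24
ρ = 1 − 6Σd² / [n(n²−1)] = 1 − 6×24 / (5×24) = 1 − 144/120 ≈ -0.2000

-0.2000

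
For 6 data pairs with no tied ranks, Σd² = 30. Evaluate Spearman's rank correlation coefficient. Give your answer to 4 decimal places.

ρ = 1 − 6Σd² / [n(n²−1)] = 1 − 6×30 / (6×35)
  = 1 − 180/210 = 1 − 0.85714 ≈ 0.1429

0.1429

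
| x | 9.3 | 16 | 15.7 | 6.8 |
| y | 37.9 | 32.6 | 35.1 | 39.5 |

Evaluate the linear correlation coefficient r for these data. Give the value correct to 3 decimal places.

n = 4, Σx = 47.8, Σy = 145.1, Σx² = 635.22, Σy² = 5291.43, Σxy = 1693.74
nΣxy − ΣxΣy = 6774.96 − 6935.78 = -160.82
nΣx² − (Σx)² = 2540.88 − 2284.84 = 256.04; nΣy² − (Σy)² = 21165.72 − 21054.01 = 111.71
r = -160.82 / √(256.04 × 111.71) = -160.82 / 169.1219 ≈ -0.951

-0.951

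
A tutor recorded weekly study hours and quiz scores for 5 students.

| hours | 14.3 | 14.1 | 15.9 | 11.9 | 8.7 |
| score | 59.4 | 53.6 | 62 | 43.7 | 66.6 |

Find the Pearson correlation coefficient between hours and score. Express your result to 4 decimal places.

-0.1299

n = 5, Σx = 64.9, Σy = 285.3, Σx² = 873.41, Σy² = 16590.57, Σxy = 3690.43
nΣxy − ΣxΣy = 18452.15 − 18515.97 = -63.82
nΣx² − (Σx)² = 4367.05 − 4212.01 = 155.04; nΣy² − (Σy)² = 82952.85 − 81396.09 = 1556.76
r = -63.82 / √(155.04 × 1556.76) = -63.82 / 491.2841 ≈ -0.1299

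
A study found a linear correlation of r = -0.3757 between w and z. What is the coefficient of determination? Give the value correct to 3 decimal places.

r² = (-0.3757)² = 0.141

0.141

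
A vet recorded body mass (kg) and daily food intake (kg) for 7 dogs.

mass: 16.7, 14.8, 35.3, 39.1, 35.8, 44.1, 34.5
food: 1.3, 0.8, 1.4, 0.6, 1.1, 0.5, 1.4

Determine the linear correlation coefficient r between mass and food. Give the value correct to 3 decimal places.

n = 7, Σx = 220.3, Σy = 7.1, Σx² = 7689.53, Σy² = 8.07, Σxy = 216.16
nΣxy − ΣxΣy = 1513.12 − 1564.13 = -51.01
nΣx² − (Σx)² = 53826.71 − 48532.09 = 5294.62; nΣy² − (Σy)² = 56.49 − 50.41 = 6.08
r = -51.01 / √(5294.62 × 6.08) = -51.01 / 179.4193 ≈ -0.284

-0.284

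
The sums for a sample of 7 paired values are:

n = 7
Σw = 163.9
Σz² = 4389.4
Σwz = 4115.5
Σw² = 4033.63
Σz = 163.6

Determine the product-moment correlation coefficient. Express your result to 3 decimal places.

r = (nΣwz − ΣwΣz) / √[(nΣw² − (Σw)²)(nΣz² − (Σz)²)]
Numerator: 7×4115.5 − 163.9×163.6 = 1994.46
Denominator: √[(28235.41 − 26863.21)(30725.8 − 26764.96)] = √[1372.2 × 3960.84] = 2331.3225
r = 1994.46 / 2331.3225 ≈ 0.856

0.856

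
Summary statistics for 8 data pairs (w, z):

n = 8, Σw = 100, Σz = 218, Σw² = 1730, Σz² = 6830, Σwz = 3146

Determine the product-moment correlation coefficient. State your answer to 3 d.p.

0.644

r = (nΣwz − ΣwΣz) / √[(nΣw² − (Σw)²)(nΣz² − (Σz)²)]
Numerator: 8×3146 − 100×218 = 3368
Denominator: √[(13840 − 10000)(54640 − 47524)] = √[3840 × 7116] = 5227.3741
r = 3368 / 5227.3741 ≈ 0.644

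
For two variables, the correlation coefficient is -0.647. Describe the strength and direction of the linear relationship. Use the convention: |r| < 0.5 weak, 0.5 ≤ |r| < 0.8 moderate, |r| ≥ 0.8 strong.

moderate negative

r = -0.647 < 0 so the relationship is negative.
|r| = 0.647, which falls in the moderate range.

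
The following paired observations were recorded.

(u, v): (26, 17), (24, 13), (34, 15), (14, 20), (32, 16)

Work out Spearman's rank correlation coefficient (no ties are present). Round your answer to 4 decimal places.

Rank u: 3, 2, 5, 1, 4
Rank v: 4, 1, 2, 5, 3
d = rank(u) − rank(v): -1, 1, 3, -4, 1; Σd² = 28
ρ = 1 − 6Σd² / [n(n²−1)] = 1 − 6×28 / (5×24) = 1 − 168/120 ≈ -0.4000

-0.4000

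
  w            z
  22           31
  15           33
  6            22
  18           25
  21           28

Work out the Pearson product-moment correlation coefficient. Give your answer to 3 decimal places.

n = 5, Σw = 82, Σz = 139, Σw² = 1510, Σz² = 3943, Σwz = 2347
nΣwz − ΣwΣz = 11735 − 11398 = 337
nΣw² − (Σw)² = 7550 − 6724 = 826; nΣz² − (Σz)² = 19715 − 19321 = 394
r = 337 / √(826 × 394) = 337 / 570.4770 ≈ 0.591

0.591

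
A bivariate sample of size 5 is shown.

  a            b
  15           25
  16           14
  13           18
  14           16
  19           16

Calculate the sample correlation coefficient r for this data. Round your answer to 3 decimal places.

n = 5, Σa = 77, Σb = 89, Σa² = 1207, Σb² = 1657, Σab = 1361
nΣab − ΣaΣb = 6805 − 6853 = -48
nΣa² − (Σa)² = 6035 − 5929 = 106; nΣb² − (Σb)² = 8285 − 7921 = 364
r = -48 / √(106 × 364) = -48 / 196.4281 ≈ -0.244

-0.244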